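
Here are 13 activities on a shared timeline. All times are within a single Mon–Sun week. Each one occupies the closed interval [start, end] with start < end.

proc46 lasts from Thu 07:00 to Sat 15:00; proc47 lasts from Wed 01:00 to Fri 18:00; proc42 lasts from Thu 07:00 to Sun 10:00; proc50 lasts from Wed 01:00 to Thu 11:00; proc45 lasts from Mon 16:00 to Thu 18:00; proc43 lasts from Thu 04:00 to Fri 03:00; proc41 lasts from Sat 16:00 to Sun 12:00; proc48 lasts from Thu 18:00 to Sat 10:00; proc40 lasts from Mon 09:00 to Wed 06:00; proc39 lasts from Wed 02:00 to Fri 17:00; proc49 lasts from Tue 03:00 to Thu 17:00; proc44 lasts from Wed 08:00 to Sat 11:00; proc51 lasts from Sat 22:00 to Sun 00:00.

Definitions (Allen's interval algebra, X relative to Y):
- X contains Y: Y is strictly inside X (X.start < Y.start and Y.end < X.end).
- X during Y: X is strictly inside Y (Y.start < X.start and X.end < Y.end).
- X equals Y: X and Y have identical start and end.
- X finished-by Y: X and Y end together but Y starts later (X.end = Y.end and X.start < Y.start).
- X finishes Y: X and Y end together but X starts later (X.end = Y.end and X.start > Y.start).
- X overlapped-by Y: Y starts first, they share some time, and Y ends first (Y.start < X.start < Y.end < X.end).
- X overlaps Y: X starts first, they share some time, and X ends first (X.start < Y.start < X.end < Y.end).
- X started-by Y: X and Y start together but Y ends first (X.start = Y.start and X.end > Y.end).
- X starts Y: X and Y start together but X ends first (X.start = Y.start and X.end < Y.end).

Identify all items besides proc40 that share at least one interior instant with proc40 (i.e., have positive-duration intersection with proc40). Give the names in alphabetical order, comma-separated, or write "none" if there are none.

proc39, proc45, proc47, proc49, proc50

Target proc40 = [Mon 09:00, Wed 06:00].
proc39 [Wed 02:00, Fri 17:00] → overlapped-by → yes.
proc41 [Sat 16:00, Sun 12:00] → after → no.
proc42 [Thu 07:00, Sun 10:00] → after → no.
proc43 [Thu 04:00, Fri 03:00] → after → no.
proc44 [Wed 08:00, Sat 11:00] → after → no.
proc45 [Mon 16:00, Thu 18:00] → overlapped-by → yes.
proc46 [Thu 07:00, Sat 15:00] → after → no.
proc47 [Wed 01:00, Fri 18:00] → overlapped-by → yes.
proc48 [Thu 18:00, Sat 10:00] → after → no.
proc49 [Tue 03:00, Thu 17:00] → overlapped-by → yes.
proc50 [Wed 01:00, Thu 11:00] → overlapped-by → yes.
proc51 [Sat 22:00, Sun 00:00] → after → no.
Result: proc39, proc45, proc47, proc49, proc50.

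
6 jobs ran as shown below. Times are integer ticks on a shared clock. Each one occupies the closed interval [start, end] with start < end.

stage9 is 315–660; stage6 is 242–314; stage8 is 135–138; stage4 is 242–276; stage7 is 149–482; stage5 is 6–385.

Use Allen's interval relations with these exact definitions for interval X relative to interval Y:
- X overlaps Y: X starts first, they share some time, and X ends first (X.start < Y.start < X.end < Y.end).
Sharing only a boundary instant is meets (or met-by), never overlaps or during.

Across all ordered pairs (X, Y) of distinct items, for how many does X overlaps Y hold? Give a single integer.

3

Checking all 30 ordered pairs for relation 'overlaps'; matching pairs in alphabetical order:
(stage5, stage7): stage5 overlaps stage7 ✓
(stage5, stage9): stage5 overlaps stage9 ✓
(stage7, stage9): stage7 overlaps stage9 ✓
Count: 3.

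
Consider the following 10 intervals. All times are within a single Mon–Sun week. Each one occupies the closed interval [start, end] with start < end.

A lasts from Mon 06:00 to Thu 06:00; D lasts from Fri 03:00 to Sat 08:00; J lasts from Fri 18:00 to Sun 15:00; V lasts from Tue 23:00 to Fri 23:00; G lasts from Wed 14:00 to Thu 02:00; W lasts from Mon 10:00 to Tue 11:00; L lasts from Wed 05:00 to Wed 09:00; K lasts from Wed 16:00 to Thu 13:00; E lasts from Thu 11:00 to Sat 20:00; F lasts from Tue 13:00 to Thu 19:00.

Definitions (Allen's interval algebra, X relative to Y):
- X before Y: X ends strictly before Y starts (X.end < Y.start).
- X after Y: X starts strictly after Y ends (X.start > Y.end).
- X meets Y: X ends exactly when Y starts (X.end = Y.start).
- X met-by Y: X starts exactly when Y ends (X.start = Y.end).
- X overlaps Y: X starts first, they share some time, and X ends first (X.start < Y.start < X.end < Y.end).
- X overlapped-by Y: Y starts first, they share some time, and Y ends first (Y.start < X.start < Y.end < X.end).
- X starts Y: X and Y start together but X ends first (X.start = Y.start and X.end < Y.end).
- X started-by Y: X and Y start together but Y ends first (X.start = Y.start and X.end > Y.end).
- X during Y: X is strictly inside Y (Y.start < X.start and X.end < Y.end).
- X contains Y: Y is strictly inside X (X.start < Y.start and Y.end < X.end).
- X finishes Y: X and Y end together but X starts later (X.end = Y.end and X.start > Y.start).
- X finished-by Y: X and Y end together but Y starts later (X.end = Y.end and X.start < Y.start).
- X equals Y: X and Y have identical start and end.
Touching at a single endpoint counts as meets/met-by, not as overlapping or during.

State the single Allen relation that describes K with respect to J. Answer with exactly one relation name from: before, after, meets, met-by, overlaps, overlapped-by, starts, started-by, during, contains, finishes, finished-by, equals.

K = [Wed 16:00, Thu 13:00]; J = [Fri 18:00, Sun 15:00].
Compare endpoints: K.start < J.start, K.start < J.end, K.end < J.start, K.end < J.end.
That pattern is 'before'.

before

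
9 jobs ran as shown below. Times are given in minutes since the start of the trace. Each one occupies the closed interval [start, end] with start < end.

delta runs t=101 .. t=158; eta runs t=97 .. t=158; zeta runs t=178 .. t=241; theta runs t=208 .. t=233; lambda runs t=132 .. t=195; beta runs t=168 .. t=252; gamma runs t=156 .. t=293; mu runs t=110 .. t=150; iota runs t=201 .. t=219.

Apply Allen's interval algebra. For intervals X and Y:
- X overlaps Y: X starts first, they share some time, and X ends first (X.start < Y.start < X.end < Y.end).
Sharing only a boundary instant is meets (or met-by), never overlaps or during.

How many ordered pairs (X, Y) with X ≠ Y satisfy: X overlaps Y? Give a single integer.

Checking all 72 ordered pairs for relation 'overlaps'; matching pairs in alphabetical order:
(delta, gamma): delta overlaps gamma ✓
(delta, lambda): delta overlaps lambda ✓
(eta, gamma): eta overlaps gamma ✓
(eta, lambda): eta overlaps lambda ✓
(iota, theta): iota overlaps theta ✓
(lambda, beta): lambda overlaps beta ✓
(lambda, gamma): lambda overlaps gamma ✓
(lambda, zeta): lambda overlaps zeta ✓
(mu, lambda): mu overlaps lambda ✓
Count: 9.

9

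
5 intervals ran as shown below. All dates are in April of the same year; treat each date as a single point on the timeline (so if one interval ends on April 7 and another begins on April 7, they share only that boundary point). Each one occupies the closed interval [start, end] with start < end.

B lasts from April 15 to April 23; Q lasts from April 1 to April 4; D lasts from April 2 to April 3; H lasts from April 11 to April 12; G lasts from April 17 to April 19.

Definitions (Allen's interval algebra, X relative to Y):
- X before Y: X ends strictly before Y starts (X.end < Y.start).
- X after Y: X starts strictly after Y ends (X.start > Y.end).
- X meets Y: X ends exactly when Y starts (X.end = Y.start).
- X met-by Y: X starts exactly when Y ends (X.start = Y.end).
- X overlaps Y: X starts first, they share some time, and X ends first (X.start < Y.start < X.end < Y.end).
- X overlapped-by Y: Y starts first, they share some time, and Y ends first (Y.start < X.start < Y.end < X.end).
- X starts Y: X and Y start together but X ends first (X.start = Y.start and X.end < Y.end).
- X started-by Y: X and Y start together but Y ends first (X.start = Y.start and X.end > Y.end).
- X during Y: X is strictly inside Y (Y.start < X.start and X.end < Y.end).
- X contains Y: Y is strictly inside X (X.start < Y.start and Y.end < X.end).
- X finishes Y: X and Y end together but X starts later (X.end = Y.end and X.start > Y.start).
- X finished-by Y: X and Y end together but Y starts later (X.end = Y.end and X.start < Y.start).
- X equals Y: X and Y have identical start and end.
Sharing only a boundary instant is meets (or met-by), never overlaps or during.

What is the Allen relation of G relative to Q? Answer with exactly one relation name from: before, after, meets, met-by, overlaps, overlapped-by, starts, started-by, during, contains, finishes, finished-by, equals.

after

G = [April 17, April 19]; Q = [April 1, April 4].
Compare endpoints: G.start > Q.start, G.start > Q.end, G.end > Q.start, G.end > Q.end.
That pattern is 'after'.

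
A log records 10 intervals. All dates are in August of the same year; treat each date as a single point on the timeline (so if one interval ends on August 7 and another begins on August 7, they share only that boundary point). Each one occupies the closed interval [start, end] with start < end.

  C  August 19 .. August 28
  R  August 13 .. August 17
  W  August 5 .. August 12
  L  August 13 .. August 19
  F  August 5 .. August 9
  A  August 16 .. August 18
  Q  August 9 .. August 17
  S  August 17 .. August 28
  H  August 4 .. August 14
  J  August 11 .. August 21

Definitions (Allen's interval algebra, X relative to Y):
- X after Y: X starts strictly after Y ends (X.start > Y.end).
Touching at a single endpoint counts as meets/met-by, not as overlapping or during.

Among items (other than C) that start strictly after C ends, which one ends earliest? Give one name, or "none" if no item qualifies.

Target C = [August 19, August 28].
A [August 16, August 18] → before → excluded.
F [August 5, August 9] → before → excluded.
H [August 4, August 14] → before → excluded.
J [August 11, August 21] → overlaps → excluded.
L [August 13, August 19] → meets → excluded.
Q [August 9, August 17] → before → excluded.
R [August 13, August 17] → before → excluded.
S [August 17, August 28] → finished-by → excluded.
W [August 5, August 12] → before → excluded.
No candidates → none.

none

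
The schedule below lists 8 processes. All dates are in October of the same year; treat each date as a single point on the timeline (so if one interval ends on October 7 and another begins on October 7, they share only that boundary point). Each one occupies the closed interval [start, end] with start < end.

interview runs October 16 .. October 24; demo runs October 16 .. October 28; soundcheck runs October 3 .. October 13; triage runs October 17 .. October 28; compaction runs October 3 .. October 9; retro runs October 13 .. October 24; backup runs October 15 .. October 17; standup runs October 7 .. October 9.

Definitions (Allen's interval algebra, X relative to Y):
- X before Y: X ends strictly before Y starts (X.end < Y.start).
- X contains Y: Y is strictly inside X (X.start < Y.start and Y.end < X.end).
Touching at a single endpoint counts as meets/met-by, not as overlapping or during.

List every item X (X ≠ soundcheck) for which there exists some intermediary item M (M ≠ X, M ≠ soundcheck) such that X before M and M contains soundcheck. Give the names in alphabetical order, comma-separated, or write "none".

none

Target soundcheck = [October 3, October 13].
Intermediaries M with M contains soundcheck: none.
Union: none.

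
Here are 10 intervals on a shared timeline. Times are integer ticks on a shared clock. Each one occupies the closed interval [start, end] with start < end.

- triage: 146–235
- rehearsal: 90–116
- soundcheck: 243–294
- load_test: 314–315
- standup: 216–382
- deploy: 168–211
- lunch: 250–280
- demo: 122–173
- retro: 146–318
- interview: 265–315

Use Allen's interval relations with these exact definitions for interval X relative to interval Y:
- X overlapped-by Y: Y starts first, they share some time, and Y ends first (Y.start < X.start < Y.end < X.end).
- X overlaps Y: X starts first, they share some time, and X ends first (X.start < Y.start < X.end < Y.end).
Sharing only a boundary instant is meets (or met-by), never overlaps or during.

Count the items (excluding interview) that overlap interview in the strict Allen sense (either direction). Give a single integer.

2

Target interview = [265, 315].
demo [122, 173] → before → no.
deploy [168, 211] → before → no.
load_test [314, 315] → finishes → no.
lunch [250, 280] → overlaps → counts.
rehearsal [90, 116] → before → no.
retro [146, 318] → contains → no.
soundcheck [243, 294] → overlaps → counts.
standup [216, 382] → contains → no.
triage [146, 235] → before → no.
Total: 2.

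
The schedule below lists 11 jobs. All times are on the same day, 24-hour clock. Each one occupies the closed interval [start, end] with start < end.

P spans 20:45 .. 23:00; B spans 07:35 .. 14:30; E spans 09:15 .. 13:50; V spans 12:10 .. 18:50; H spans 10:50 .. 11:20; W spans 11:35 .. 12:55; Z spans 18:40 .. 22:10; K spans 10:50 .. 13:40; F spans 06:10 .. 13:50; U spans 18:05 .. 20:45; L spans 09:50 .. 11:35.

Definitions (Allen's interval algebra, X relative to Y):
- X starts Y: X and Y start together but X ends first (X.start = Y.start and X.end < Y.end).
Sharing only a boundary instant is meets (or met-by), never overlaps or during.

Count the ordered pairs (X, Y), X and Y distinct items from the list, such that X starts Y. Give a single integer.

Checking all 110 ordered pairs for relation 'starts'; matching pairs in alphabetical order:
(H, K): H starts K ✓
Count: 1.

1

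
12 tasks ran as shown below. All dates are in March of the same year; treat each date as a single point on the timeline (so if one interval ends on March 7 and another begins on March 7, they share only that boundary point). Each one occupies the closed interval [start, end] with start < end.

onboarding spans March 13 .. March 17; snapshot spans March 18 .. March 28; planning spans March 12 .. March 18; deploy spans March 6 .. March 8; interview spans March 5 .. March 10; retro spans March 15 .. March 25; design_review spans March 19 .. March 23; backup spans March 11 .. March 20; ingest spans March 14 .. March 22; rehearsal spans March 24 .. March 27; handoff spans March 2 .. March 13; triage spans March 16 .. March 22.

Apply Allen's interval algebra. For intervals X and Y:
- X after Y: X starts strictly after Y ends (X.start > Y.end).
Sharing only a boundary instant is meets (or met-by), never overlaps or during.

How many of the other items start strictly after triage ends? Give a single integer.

1

Target triage = [March 16, March 22].
backup [March 11, March 20] → overlaps → no.
deploy [March 6, March 8] → before → no.
design_review [March 19, March 23] → overlapped-by → no.
handoff [March 2, March 13] → before → no.
ingest [March 14, March 22] → finished-by → no.
interview [March 5, March 10] → before → no.
onboarding [March 13, March 17] → overlaps → no.
planning [March 12, March 18] → overlaps → no.
rehearsal [March 24, March 27] → after → counts.
retro [March 15, March 25] → contains → no.
snapshot [March 18, March 28] → overlapped-by → no.
Total: 1.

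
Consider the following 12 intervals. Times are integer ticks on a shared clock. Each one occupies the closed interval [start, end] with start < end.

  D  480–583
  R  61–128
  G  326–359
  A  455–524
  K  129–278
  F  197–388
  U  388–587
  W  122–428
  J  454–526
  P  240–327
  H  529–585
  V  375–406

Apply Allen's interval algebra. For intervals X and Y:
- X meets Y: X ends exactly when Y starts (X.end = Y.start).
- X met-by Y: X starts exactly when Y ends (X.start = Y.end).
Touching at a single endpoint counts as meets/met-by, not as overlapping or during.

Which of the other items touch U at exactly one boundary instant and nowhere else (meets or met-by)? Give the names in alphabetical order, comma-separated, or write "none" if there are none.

F

Target U = [388, 587].
A [455, 524] → during → no.
D [480, 583] → during → no.
F [197, 388] → meets → yes.
G [326, 359] → before → no.
H [529, 585] → during → no.
J [454, 526] → during → no.
K [129, 278] → before → no.
P [240, 327] → before → no.
R [61, 128] → before → no.
V [375, 406] → overlaps → no.
W [122, 428] → overlaps → no.
Result: F.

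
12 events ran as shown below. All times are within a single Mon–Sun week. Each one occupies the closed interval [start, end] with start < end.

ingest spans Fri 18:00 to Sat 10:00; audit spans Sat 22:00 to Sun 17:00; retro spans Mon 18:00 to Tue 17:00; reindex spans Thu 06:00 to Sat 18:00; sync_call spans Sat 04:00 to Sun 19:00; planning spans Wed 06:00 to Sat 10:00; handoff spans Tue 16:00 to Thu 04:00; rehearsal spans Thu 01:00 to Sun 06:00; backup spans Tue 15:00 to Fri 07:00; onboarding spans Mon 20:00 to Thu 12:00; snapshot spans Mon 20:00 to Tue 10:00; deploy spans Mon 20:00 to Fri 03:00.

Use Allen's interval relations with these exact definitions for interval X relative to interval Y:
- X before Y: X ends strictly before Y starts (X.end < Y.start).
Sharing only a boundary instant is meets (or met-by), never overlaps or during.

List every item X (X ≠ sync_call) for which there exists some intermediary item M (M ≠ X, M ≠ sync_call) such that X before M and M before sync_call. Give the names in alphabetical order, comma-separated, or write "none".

Target sync_call = [Sat 04:00, Sun 19:00].
Intermediaries M with M before sync_call: backup, deploy, handoff, onboarding, retro, snapshot.
Via backup — items with X before backup: snapshot.
Via deploy — items with X before deploy: none.
Via handoff — items with X before handoff: snapshot.
Via onboarding — items with X before onboarding: none.
Via retro — items with X before retro: none.
Via snapshot — items with X before snapshot: none.
Union: snapshot.

snapshot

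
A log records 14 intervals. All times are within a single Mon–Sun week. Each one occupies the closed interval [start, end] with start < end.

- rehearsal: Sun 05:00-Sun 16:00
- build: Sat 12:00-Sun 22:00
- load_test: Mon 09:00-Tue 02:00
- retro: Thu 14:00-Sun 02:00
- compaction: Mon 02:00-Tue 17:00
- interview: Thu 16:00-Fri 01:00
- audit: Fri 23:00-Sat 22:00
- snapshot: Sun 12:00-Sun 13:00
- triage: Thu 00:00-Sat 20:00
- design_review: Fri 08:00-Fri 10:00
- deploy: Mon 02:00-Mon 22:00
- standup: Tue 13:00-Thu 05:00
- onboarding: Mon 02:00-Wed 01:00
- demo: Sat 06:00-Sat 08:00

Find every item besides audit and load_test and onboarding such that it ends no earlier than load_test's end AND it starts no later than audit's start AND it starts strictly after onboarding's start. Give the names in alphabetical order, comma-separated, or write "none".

Conditions: its end is no earlier than load_test's end (X.end >= Tue 02:00) AND its start is no later than audit's start (X.start <= Fri 23:00) AND its start is strictly after onboarding's start (X.start > Mon 02:00).
build: end Sun 22:00 >= Tue 02:00? ✓; start Sat 12:00 <= Fri 23:00? ✗; start Sat 12:00 > Mon 02:00? ✓ → no.
compaction: end Tue 17:00 >= Tue 02:00? ✓; start Mon 02:00 <= Fri 23:00? ✓; start Mon 02:00 > Mon 02:00? ✗ → no.
demo: end Sat 08:00 >= Tue 02:00? ✓; start Sat 06:00 <= Fri 23:00? ✗; start Sat 06:00 > Mon 02:00? ✓ → no.
deploy: end Mon 22:00 >= Tue 02:00? ✗; start Mon 02:00 <= Fri 23:00? ✓; start Mon 02:00 > Mon 02:00? ✗ → no.
design_review: end Fri 10:00 >= Tue 02:00? ✓; start Fri 08:00 <= Fri 23:00? ✓; start Fri 08:00 > Mon 02:00? ✓ → yes.
interview: end Fri 01:00 >= Tue 02:00? ✓; start Thu 16:00 <= Fri 23:00? ✓; start Thu 16:00 > Mon 02:00? ✓ → yes.
rehearsal: end Sun 16:00 >= Tue 02:00? ✓; start Sun 05:00 <= Fri 23:00? ✗; start Sun 05:00 > Mon 02:00? ✓ → no.
retro: end Sun 02:00 >= Tue 02:00? ✓; start Thu 14:00 <= Fri 23:00? ✓; start Thu 14:00 > Mon 02:00? ✓ → yes.
snapshot: end Sun 13:00 >= Tue 02:00? ✓; start Sun 12:00 <= Fri 23:00? ✗; start Sun 12:00 > Mon 02:00? ✓ → no.
standup: end Thu 05:00 >= Tue 02:00? ✓; start Tue 13:00 <= Fri 23:00? ✓; start Tue 13:00 > Mon 02:00? ✓ → yes.
triage: end Sat 20:00 >= Tue 02:00? ✓; start Thu 00:00 <= Fri 23:00? ✓; start Thu 00:00 > Mon 02:00? ✓ → yes.
Result: design_review, interview, retro, standup, triage.

design_review, interview, retro, standup, triage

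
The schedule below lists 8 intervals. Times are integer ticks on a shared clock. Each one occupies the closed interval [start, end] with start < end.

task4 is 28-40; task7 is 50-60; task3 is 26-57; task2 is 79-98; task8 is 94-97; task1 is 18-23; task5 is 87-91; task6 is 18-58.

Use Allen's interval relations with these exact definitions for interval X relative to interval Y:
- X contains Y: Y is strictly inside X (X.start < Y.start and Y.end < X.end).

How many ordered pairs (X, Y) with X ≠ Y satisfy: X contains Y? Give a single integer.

5

Checking all 56 ordered pairs for relation 'contains'; matching pairs in alphabetical order:
(task2, task5): task2 contains task5 ✓
(task2, task8): task2 contains task8 ✓
(task3, task4): task3 contains task4 ✓
(task6, task3): task6 contains task3 ✓
(task6, task4): task6 contains task4 ✓
Count: 5.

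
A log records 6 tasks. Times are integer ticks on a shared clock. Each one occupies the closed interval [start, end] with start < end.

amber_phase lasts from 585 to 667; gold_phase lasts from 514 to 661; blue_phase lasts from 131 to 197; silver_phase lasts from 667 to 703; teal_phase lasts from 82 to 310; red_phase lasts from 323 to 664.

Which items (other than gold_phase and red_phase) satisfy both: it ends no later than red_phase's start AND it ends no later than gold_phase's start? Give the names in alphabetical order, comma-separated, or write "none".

blue_phase, teal_phase

Conditions: its end is no later than red_phase's start (X.end <= 323) AND its end is no later than gold_phase's start (X.end <= 514).
amber_phase: end 667 <= 323? ✗; end 667 <= 514? ✗ → no.
blue_phase: end 197 <= 323? ✓; end 197 <= 514? ✓ → yes.
silver_phase: end 703 <= 323? ✗; end 703 <= 514? ✗ → no.
teal_phase: end 310 <= 323? ✓; end 310 <= 514? ✓ → yes.
Result: blue_phase, teal_phase.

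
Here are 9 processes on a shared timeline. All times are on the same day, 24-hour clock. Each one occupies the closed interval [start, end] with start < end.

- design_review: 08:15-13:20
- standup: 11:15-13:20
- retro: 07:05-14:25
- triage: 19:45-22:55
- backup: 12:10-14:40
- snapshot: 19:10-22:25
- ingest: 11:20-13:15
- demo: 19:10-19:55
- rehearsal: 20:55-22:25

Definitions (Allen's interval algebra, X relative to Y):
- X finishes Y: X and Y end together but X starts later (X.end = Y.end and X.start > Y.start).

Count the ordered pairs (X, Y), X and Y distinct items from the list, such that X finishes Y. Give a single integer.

Checking all 72 ordered pairs for relation 'finishes'; matching pairs in alphabetical order:
(rehearsal, snapshot): rehearsal finishes snapshot ✓
(standup, design_review): standup finishes design_review ✓
Count: 2.

2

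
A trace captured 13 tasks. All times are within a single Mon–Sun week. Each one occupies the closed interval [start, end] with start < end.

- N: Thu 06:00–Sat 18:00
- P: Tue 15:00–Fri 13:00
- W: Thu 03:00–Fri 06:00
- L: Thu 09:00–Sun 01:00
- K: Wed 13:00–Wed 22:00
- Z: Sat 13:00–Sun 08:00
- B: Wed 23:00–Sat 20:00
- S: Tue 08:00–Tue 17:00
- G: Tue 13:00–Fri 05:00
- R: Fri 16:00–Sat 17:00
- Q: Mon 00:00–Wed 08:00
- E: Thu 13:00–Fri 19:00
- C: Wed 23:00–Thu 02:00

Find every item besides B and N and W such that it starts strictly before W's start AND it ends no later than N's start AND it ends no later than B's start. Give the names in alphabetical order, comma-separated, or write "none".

K, Q, S

Conditions: its start is strictly before W's start (X.start < Thu 03:00) AND its end is no later than N's start (X.end <= Thu 06:00) AND its end is no later than B's start (X.end <= Wed 23:00).
C: start Wed 23:00 < Thu 03:00? ✓; end Thu 02:00 <= Thu 06:00? ✓; end Thu 02:00 <= Wed 23:00? ✗ → no.
E: start Thu 13:00 < Thu 03:00? ✗; end Fri 19:00 <= Thu 06:00? ✗; end Fri 19:00 <= Wed 23:00? ✗ → no.
G: start Tue 13:00 < Thu 03:00? ✓; end Fri 05:00 <= Thu 06:00? ✗; end Fri 05:00 <= Wed 23:00? ✗ → no.
K: start Wed 13:00 < Thu 03:00? ✓; end Wed 22:00 <= Thu 06:00? ✓; end Wed 22:00 <= Wed 23:00? ✓ → yes.
L: start Thu 09:00 < Thu 03:00? ✗; end Sun 01:00 <= Thu 06:00? ✗; end Sun 01:00 <= Wed 23:00? ✗ → no.
P: start Tue 15:00 < Thu 03:00? ✓; end Fri 13:00 <= Thu 06:00? ✗; end Fri 13:00 <= Wed 23:00? ✗ → no.
Q: start Mon 00:00 < Thu 03:00? ✓; end Wed 08:00 <= Thu 06:00? ✓; end Wed 08:00 <= Wed 23:00? ✓ → yes.
R: start Fri 16:00 < Thu 03:00? ✗; end Sat 17:00 <= Thu 06:00? ✗; end Sat 17:00 <= Wed 23:00? ✗ → no.
S: start Tue 08:00 < Thu 03:00? ✓; end Tue 17:00 <= Thu 06:00? ✓; end Tue 17:00 <= Wed 23:00? ✓ → yes.
Z: start Sat 13:00 < Thu 03:00? ✗; end Sun 08:00 <= Thu 06:00? ✗; end Sun 08:00 <= Wed 23:00? ✗ → no.
Result: K, Q, S.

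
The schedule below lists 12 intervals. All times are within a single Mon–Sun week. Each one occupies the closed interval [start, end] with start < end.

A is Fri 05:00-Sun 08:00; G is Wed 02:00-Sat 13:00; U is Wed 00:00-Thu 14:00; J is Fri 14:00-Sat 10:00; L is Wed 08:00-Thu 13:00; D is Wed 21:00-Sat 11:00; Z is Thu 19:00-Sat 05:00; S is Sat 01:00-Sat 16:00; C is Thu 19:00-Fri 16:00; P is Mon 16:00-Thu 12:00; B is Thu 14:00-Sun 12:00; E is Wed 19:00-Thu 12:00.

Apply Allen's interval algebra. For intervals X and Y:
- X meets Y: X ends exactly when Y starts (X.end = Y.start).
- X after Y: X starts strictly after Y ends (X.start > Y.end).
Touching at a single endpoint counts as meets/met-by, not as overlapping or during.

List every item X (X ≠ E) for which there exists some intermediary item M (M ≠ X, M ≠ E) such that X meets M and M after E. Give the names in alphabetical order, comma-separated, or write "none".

U

Target E = [Wed 19:00, Thu 12:00].
Intermediaries M with M after E: A, B, C, J, S, Z.
Via A — items with X meets A: none.
Via B — items with X meets B: U.
Via C — items with X meets C: none.
Via J — items with X meets J: none.
Via S — items with X meets S: none.
Via Z — items with X meets Z: none.
Union: U.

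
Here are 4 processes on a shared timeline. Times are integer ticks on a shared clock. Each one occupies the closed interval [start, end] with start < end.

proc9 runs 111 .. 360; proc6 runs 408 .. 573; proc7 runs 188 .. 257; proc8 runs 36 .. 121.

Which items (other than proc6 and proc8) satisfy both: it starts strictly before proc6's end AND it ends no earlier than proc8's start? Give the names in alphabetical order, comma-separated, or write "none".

Conditions: its start is strictly before proc6's end (X.start < 573) AND its end is no earlier than proc8's start (X.end >= 36).
proc7: start 188 < 573? ✓; end 257 >= 36? ✓ → yes.
proc9: start 111 < 573? ✓; end 360 >= 36? ✓ → yes.
Result: proc7, proc9.

proc7, proc9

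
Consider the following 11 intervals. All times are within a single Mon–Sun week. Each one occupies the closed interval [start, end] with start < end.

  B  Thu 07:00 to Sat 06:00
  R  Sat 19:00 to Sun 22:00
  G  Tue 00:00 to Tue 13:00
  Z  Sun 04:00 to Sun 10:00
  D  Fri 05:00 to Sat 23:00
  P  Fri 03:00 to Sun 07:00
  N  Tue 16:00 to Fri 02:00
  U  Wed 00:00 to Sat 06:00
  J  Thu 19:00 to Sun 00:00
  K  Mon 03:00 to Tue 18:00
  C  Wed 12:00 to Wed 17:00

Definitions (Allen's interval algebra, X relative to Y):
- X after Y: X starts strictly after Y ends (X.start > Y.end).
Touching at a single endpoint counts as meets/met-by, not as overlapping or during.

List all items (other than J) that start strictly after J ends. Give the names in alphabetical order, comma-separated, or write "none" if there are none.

Z

Target J = [Thu 19:00, Sun 00:00].
B [Thu 07:00, Sat 06:00] → overlaps → no.
C [Wed 12:00, Wed 17:00] → before → no.
D [Fri 05:00, Sat 23:00] → during → no.
G [Tue 00:00, Tue 13:00] → before → no.
K [Mon 03:00, Tue 18:00] → before → no.
N [Tue 16:00, Fri 02:00] → overlaps → no.
P [Fri 03:00, Sun 07:00] → overlapped-by → no.
R [Sat 19:00, Sun 22:00] → overlapped-by → no.
U [Wed 00:00, Sat 06:00] → overlaps → no.
Z [Sun 04:00, Sun 10:00] → after → yes.
Result: Z.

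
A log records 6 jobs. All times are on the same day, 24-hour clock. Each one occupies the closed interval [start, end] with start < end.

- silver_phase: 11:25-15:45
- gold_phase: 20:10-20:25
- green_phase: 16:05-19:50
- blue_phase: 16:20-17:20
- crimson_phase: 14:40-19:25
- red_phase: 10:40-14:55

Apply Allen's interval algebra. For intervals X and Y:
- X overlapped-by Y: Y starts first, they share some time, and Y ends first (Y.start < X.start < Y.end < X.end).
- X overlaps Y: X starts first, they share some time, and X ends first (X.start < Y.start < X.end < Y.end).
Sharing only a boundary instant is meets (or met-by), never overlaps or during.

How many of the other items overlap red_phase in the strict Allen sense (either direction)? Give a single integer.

Target red_phase = [10:40, 14:55].
blue_phase [16:20, 17:20] → after → no.
crimson_phase [14:40, 19:25] → overlapped-by → counts.
gold_phase [20:10, 20:25] → after → no.
green_phase [16:05, 19:50] → after → no.
silver_phase [11:25, 15:45] → overlapped-by → counts.
Total: 2.

2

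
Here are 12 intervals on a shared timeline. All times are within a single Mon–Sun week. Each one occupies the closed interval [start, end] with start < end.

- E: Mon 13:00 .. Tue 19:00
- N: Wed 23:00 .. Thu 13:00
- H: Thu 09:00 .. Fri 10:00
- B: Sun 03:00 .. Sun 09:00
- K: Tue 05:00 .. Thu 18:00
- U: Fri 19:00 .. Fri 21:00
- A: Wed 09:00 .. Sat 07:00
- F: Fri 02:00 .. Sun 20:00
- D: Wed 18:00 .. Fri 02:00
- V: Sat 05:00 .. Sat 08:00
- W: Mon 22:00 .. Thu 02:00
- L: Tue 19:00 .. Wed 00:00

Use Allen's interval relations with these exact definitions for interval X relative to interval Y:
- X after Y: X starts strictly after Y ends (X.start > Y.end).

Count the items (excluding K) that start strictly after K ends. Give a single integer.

Target K = [Tue 05:00, Thu 18:00].
A [Wed 09:00, Sat 07:00] → overlapped-by → no.
B [Sun 03:00, Sun 09:00] → after → counts.
D [Wed 18:00, Fri 02:00] → overlapped-by → no.
E [Mon 13:00, Tue 19:00] → overlaps → no.
F [Fri 02:00, Sun 20:00] → after → counts.
H [Thu 09:00, Fri 10:00] → overlapped-by → no.
L [Tue 19:00, Wed 00:00] → during → no.
N [Wed 23:00, Thu 13:00] → during → no.
U [Fri 19:00, Fri 21:00] → after → counts.
V [Sat 05:00, Sat 08:00] → after → counts.
W [Mon 22:00, Thu 02:00] → overlaps → no.
Total: 4.

4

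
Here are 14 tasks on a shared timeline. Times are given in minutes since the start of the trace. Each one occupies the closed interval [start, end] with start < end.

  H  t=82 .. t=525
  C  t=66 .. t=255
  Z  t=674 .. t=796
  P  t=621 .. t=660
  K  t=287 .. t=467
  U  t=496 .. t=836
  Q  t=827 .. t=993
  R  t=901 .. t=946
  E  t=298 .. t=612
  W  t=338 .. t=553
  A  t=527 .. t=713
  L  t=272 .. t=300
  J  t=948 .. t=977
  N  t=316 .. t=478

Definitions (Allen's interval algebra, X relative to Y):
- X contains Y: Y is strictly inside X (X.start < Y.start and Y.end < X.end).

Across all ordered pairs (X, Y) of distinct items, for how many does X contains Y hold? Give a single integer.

Checking all 182 ordered pairs for relation 'contains'; matching pairs in alphabetical order:
(A, P): A contains P ✓
(E, N): E contains N ✓
(E, W): E contains W ✓
(H, K): H contains K ✓
(H, L): H contains L ✓
(H, N): H contains N ✓
(Q, J): Q contains J ✓
(Q, R): Q contains R ✓
(U, A): U contains A ✓
(U, P): U contains P ✓
(U, Z): U contains Z ✓
Count: 11.

11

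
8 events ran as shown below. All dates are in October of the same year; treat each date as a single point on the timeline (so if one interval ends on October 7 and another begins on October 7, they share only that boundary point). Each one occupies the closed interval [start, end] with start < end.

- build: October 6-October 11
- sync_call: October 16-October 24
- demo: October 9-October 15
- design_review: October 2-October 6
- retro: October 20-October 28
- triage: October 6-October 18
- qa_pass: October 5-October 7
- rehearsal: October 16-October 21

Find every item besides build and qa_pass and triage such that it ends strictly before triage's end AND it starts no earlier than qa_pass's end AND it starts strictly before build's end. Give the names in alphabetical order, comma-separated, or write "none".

demo

Conditions: its end is strictly before triage's end (X.end < October 18) AND its start is no earlier than qa_pass's end (X.start >= October 7) AND its start is strictly before build's end (X.start < October 11).
demo: end October 15 < October 18? ✓; start October 9 >= October 7? ✓; start October 9 < October 11? ✓ → yes.
design_review: end October 6 < October 18? ✓; start October 2 >= October 7? ✗; start October 2 < October 11? ✓ → no.
rehearsal: end October 21 < October 18? ✗; start October 16 >= October 7? ✓; start October 16 < October 11? ✗ → no.
retro: end October 28 < October 18? ✗; start October 20 >= October 7? ✓; start October 20 < October 11? ✗ → no.
sync_call: end October 24 < October 18? ✗; start October 16 >= October 7? ✓; start October 16 < October 11? ✗ → no.
Result: demo.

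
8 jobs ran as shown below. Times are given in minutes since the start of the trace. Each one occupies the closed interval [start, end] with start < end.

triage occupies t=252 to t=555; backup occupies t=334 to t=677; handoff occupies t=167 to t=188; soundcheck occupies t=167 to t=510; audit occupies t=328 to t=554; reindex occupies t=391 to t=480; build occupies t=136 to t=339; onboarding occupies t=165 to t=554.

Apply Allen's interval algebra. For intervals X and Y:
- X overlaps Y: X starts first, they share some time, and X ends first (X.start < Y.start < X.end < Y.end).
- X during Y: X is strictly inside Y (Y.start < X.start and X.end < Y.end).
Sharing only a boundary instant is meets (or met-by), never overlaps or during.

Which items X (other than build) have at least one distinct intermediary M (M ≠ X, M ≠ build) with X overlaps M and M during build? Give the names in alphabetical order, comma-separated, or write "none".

Target build = [t=136, t=339].
Intermediaries M with M during build: handoff.
Via handoff — items with X overlaps handoff: none.
Union: none.

none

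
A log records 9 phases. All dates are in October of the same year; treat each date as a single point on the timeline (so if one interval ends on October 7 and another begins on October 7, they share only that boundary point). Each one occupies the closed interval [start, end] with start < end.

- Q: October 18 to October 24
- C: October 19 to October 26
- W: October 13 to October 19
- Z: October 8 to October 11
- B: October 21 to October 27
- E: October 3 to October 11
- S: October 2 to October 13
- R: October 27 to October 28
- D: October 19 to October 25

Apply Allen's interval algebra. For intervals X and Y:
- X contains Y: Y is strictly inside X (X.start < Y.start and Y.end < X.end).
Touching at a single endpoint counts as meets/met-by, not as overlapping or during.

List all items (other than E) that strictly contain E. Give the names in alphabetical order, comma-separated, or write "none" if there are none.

S

Target E = [October 3, October 11].
B [October 21, October 27] → after → no.
C [October 19, October 26] → after → no.
D [October 19, October 25] → after → no.
Q [October 18, October 24] → after → no.
R [October 27, October 28] → after → no.
S [October 2, October 13] → contains → yes.
W [October 13, October 19] → after → no.
Z [October 8, October 11] → finishes → no.
Result: S.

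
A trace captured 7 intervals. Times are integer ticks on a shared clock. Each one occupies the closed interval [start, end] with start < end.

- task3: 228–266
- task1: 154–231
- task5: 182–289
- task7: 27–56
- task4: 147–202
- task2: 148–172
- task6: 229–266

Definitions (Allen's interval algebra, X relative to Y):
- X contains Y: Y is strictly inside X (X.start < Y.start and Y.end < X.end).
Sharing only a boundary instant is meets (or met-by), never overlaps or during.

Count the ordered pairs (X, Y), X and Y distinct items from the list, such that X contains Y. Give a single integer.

3

Checking all 42 ordered pairs for relation 'contains'; matching pairs in alphabetical order:
(task4, task2): task4 contains task2 ✓
(task5, task3): task5 contains task3 ✓
(task5, task6): task5 contains task6 ✓
Count: 3.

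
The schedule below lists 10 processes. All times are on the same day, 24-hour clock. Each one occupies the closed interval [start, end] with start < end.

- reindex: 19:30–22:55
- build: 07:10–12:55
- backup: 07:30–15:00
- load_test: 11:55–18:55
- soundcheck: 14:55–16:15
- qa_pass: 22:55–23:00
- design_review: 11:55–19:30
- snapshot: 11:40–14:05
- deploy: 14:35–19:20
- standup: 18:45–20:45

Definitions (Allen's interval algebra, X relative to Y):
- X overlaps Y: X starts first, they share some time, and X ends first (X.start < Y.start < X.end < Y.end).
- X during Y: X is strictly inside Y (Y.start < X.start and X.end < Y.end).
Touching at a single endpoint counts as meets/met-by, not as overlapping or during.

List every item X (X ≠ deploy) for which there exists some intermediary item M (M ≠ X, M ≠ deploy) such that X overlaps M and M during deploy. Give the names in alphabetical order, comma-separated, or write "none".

Target deploy = [14:35, 19:20].
Intermediaries M with M during deploy: soundcheck.
Via soundcheck — items with X overlaps soundcheck: backup.
Union: backup.

backup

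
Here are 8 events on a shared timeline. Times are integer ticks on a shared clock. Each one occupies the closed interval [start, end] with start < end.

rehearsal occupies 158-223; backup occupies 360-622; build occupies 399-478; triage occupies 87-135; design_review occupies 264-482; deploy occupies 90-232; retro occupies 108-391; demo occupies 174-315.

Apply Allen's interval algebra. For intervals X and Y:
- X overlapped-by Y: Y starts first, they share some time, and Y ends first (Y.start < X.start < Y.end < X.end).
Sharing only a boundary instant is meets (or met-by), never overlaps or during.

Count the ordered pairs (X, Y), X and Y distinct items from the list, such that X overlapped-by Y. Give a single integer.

9

Checking all 56 ordered pairs for relation 'overlapped-by'; matching pairs in alphabetical order:
(backup, design_review): backup overlapped-by design_review ✓
(backup, retro): backup overlapped-by retro ✓
(demo, deploy): demo overlapped-by deploy ✓
(demo, rehearsal): demo overlapped-by rehearsal ✓
(deploy, triage): deploy overlapped-by triage ✓
(design_review, demo): design_review overlapped-by demo ✓
(design_review, retro): design_review overlapped-by retro ✓
(retro, deploy): retro overlapped-by deploy ✓
(retro, triage): retro overlapped-by triage ✓
Count: 9.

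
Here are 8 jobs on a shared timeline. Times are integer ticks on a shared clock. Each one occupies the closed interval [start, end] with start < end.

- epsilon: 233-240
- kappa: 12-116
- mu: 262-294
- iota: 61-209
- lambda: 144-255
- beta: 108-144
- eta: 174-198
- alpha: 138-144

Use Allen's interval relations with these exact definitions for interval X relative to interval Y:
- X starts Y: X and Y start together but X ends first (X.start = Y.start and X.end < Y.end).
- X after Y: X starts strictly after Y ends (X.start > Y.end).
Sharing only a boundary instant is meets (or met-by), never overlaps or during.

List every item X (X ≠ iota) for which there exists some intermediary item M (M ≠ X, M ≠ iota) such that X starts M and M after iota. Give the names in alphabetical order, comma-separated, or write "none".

none

Target iota = [61, 209].
Intermediaries M with M after iota: epsilon, mu.
Via epsilon — items with X starts epsilon: none.
Via mu — items with X starts mu: none.
Union: none.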